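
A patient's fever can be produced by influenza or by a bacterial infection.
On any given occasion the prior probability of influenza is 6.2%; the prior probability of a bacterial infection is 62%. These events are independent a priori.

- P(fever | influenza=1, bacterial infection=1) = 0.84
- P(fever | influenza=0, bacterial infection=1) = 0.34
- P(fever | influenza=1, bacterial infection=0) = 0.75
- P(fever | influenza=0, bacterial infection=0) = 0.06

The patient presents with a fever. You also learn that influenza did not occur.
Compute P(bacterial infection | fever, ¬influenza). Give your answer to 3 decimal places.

P(bacterial infection | fever, ¬influenza) ≈ 0.902

Sum P(fever|·) weighted by the priors over both values of bacterial infection:
  P(fever | ¬influenza) = 0.06×0.38 + 0.34×0.62
        = 0.022800 + 0.210800 = 0.233600
Configurations with bacterial infection contribute 0.210800, so
  P(bacterial infection | fever, ¬influenza) = 0.210800 / 0.233600 ≈ 0.902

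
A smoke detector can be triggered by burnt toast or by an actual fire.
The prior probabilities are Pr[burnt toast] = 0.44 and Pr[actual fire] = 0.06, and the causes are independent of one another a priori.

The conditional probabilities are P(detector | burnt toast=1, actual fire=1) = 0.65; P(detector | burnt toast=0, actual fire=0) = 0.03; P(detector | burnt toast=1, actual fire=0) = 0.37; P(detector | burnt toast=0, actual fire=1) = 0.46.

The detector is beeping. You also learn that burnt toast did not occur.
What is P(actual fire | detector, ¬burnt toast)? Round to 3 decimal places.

P(detector | ¬burnt toast) = 0.03×0.94 + 0.46×0.06 = 0.028200 + 0.027600 = 0.055800
The actual fire-present share is 0.46×0.06 = 0.027600.
P(actual fire | detector, ¬burnt toast) = 0.027600 / 0.055800 ≈ 0.495

P(actual fire | detector, ¬burnt toast) ≈ 0.495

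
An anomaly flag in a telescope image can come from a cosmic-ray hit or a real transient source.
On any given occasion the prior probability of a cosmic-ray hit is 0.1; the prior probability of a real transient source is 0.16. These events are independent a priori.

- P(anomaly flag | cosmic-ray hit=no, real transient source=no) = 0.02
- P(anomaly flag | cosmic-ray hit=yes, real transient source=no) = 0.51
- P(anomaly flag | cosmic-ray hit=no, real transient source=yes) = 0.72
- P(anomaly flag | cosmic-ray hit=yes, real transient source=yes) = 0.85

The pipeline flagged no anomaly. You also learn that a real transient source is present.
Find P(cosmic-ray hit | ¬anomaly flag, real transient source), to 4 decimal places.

P(cosmic-ray hit | ¬anomaly flag, real transient source) ≈ 0.0562

Sum P(¬anomaly flag|·) weighted by the priors over both values of cosmic-ray hit:
  P(¬anomaly flag | real transient source) = 0.28*0.9 + 0.15*0.1
        = 0.252000 + 0.015000 = 0.267000
The terms with cosmic-ray hit present sum to 0.015000, so
  P(cosmic-ray hit | ¬anomaly flag, real transient source) = 0.015000 / 0.267000 ≈ 0.0562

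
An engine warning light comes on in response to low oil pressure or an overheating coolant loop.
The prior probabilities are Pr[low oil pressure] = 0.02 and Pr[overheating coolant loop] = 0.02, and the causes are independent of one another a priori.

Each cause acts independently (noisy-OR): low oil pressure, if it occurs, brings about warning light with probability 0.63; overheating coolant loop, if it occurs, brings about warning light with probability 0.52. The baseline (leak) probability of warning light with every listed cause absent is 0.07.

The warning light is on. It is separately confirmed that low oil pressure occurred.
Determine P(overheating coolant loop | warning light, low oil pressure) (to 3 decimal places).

Under noisy-OR, P(warning light | causes) = 1 − (1−0.07)·∏(1−qᵢ) over the active causes.
P(warning light | low oil pressure) = 0.6559*0.98 + 0.834832*0.02 = 0.642782 + 0.016697 = 0.659479
Restricting to configurations with overheating coolant loop present: 0.834832*0.02 = 0.016697.
P(overheating coolant loop | warning light, low oil pressure) = 0.016697 / 0.659479 ≈ 0.025

P(overheating coolant loop | warning light, low oil pressure) ≈ 0.025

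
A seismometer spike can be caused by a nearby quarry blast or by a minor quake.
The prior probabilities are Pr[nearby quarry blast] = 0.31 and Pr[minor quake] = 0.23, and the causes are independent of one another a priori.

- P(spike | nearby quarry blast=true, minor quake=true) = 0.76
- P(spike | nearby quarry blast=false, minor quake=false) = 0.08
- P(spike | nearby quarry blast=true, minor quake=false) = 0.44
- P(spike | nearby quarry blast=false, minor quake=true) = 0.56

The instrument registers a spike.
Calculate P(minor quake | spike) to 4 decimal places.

Enumerate the 4 (nearby quarry blast, minor quake) configurations and weight by the priors:
  P(spike) = 0.08×0.69×0.77 + 0.56×0.69×0.23 + 0.44×0.31×0.77 + 0.76×0.31×0.23
        = 0.042504 + 0.088872 + 0.105028 + 0.054188 = 0.290592
Configurations with minor quake contribute 0.143060, so
  P(minor quake | spike) = 0.143060 / 0.290592 ≈ 0.4923

P(minor quake | spike) ≈ 0.4923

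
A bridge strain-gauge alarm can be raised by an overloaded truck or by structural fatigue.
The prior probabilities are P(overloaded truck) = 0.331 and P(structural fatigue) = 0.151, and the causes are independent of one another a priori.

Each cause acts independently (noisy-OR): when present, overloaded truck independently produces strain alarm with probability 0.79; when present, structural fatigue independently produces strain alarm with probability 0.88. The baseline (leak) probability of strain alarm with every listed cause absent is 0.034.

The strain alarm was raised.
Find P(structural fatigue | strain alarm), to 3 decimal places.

P(structural fatigue | strain alarm) ≈ 0.362

Under noisy-OR, P(strain alarm | causes) = 1 − (1−0.034)·∏(1−qᵢ) over the active causes.
Numerator (weight on configurations with structural fatigue): 0.089309 + 0.048764 = 0.138073
Normalizer over all consistent configurations: 0.034·0.669·0.849 + 0.88408·0.669·0.151 + 0.79714·0.331·0.849 + 0.975657·0.331·0.151 = 0.381395
Posterior = 0.138073 / 0.381395 ≈ 0.362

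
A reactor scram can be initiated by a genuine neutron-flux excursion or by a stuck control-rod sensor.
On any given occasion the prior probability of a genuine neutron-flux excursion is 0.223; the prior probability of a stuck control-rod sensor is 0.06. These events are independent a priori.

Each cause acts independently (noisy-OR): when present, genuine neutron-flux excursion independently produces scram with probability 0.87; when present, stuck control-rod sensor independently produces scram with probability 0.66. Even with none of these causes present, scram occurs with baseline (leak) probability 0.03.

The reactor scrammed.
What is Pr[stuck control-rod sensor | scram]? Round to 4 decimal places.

Under noisy-OR, P(scram | causes) = 1 − (1−0.03)·∏(1−qᵢ) over the active causes.
Enumerate the 4 (genuine neutron-flux excursion, stuck control-rod sensor) configurations and weight by the priors:
  P(scram) = 0.03·0.777·0.94 + 0.6702·0.777·0.06 + 0.8739·0.223·0.94 + 0.957126·0.223·0.06
        = 0.021911 + 0.031245 + 0.183187 + 0.012806 = 0.249149
The terms with stuck control-rod sensor present sum to 0.044051, so
  P(stuck control-rod sensor | scram) = 0.044051 / 0.249149 ≈ 0.1768

Pr[stuck control-rod sensor | scram] ≈ 0.1768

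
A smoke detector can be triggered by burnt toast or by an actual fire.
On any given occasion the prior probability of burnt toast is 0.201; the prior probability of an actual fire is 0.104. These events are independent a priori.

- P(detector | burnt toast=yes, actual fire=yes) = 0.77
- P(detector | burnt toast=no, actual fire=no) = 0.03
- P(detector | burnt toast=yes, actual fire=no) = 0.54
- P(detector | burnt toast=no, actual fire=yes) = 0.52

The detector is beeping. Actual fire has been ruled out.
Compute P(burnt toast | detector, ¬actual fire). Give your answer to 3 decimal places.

Numerator (weight on configurations with burnt toast): 0.54×0.201 = 0.108540
Denominator P(detector | ¬actual fire): 0.03×0.799 + 0.54×0.201 = 0.132510
P(burnt toast | detector, ¬actual fire) = 0.108540/0.132510 ≈ 0.819

P(burnt toast | detector, ¬actual fire) ≈ 0.819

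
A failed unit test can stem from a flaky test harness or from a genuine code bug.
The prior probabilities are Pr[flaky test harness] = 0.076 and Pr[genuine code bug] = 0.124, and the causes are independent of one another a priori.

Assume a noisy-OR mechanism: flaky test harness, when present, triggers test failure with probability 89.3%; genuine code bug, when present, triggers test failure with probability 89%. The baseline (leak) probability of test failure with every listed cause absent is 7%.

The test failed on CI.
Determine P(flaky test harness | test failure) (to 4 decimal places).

P(flaky test harness | test failure) ≈ 0.3028

Under noisy-OR, P(test failure | causes) = 1 − (1−0.07)·∏(1−qᵢ) over the active causes.
P(test failure) = 0.07×0.924×0.876 + 0.8977×0.924×0.124 + 0.90049×0.076×0.876 + 0.989054×0.076×0.124 = 0.056660 + 0.102855 + 0.059951 + 0.009321 = 0.228787
Of this, 0.069272 comes from 0.059951 + 0.009321 (the flaky test harness=true cases).
P(flaky test harness | test failure) = 0.069272 / 0.228787 ≈ 0.3028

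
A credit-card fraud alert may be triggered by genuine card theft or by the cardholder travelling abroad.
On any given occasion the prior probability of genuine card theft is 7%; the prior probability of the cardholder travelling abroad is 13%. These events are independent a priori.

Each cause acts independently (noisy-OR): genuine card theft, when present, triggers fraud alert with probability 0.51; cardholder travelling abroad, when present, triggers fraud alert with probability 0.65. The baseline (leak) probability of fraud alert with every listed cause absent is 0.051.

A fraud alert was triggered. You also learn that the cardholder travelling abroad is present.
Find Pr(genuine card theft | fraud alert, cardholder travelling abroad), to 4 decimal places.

Pr(genuine card theft | fraud alert, cardholder travelling abroad) ≈ 0.0862

Under noisy-OR, P(fraud alert | causes) = 1 − (1−0.051)·∏(1−qᵢ) over the active causes.
Weight on genuine card theft=true, given the evidence: 0.837247×0.07 = 0.058607
The normalizing constant is 0.66785×0.93 + 0.837247×0.07 = 0.679708
Posterior = 0.058607 / 0.679708 ≈ 0.0862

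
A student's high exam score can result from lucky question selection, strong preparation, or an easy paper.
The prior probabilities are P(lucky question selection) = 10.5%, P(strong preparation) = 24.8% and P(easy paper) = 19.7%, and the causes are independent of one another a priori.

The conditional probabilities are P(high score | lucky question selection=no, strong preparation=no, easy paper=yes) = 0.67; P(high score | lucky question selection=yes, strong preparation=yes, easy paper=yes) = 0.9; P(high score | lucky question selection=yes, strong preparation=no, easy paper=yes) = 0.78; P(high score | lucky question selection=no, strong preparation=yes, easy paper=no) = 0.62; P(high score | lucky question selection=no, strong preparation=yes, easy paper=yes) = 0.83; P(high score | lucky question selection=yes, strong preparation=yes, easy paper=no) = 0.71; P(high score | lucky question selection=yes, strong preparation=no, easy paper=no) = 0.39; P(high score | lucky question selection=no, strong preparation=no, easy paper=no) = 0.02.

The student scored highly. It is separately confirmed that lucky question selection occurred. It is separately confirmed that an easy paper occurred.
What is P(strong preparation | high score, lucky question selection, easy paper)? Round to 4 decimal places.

P(strong preparation | high score, lucky question selection, easy paper) ≈ 0.2756

P(high score | lucky question selection, easy paper) = 0.78·0.752 + 0.9·0.248 = 0.586560 + 0.223200 = 0.809760
The strong preparation-present share is 0.9·0.248 = 0.223200.
Hence the posterior is 0.223200/0.809760 ≈ 0.2756.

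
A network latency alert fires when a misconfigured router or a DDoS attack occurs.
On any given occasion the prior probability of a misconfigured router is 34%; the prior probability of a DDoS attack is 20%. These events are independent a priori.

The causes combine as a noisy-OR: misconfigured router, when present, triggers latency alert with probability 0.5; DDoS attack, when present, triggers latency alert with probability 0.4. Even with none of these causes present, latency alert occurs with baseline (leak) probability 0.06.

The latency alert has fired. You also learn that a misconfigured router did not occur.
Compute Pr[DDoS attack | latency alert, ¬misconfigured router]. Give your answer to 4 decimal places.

Pr[DDoS attack | latency alert, ¬misconfigured router] ≈ 0.6450

Under noisy-OR, P(latency alert | causes) = 1 − (1−0.06)·∏(1−qᵢ) over the active causes.
P(latency alert | ¬misconfigured router) = 0.06*0.8 + 0.436*0.2 = 0.048000 + 0.087200 = 0.135200
Of this, 0.087200 comes from 0.436*0.2 (the DDoS attack=true cases).
Hence the posterior is 0.087200/0.135200 ≈ 0.6450.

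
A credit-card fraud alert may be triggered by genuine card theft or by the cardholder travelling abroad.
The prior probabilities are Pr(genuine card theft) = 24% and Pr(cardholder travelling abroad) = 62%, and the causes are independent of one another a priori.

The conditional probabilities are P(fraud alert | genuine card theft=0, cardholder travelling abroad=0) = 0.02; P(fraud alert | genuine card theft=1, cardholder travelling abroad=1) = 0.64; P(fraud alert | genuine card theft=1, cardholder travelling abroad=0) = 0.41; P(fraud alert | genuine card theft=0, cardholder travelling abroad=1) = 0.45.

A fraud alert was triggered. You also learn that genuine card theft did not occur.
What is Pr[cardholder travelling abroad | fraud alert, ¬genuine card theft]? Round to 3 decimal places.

Pr[cardholder travelling abroad | fraud alert, ¬genuine card theft] ≈ 0.973

For the numerator, keep only cardholder travelling abroad=true terms: 0.45·0.62 = 0.279000
The normalizing constant is 0.02·0.38 + 0.45·0.62 = 0.286600
Posterior = 0.279000 / 0.286600 ≈ 0.973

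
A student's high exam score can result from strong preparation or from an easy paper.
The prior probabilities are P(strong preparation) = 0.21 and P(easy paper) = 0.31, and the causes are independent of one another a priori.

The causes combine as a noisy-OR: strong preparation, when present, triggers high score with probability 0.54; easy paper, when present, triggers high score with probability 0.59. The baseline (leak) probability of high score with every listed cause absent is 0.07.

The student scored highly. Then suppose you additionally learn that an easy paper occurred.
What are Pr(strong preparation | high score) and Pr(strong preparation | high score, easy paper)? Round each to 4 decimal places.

Pr(strong preparation | high score) ≈ 0.4187; Pr(strong preparation | high score, easy paper) ≈ 0.2616

Under noisy-OR, P(high score | causes) = 1 − (1−0.07)·∏(1−qᵢ) over the active causes.
Sum P(high score|·) weighted by the priors over the 4 (strong preparation, easy paper) configurations:
  P(high score) = 0.07·0.79·0.69 + 0.6187·0.79·0.31 + 0.5722·0.21·0.69 + 0.824602·0.21·0.31
        = 0.038157 + 0.151520 + 0.082912 + 0.053682 = 0.326271
Configurations with strong preparation contribute 0.136594, so
  P(strong preparation | high score) = 0.136594 / 0.326271 ≈ 0.4187

Now condition on the additional information:
For the numerator, keep only strong preparation=true terms: 0.824602·0.21 = 0.173166
Normalizer over all consistent configurations: 0.6187·0.79 + 0.824602·0.21 = 0.661939
P(strong preparation | high score, easy paper) = 0.173166/0.661939 ≈ 0.2616
— easy paper explains away the evidence for strong preparation.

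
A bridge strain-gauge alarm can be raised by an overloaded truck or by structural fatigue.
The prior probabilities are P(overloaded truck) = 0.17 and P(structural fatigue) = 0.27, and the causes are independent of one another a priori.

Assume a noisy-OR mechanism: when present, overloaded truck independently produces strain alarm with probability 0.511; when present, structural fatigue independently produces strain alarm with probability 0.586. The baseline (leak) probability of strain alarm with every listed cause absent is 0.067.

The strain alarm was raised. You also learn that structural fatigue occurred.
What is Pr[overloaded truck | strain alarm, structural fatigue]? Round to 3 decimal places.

Under noisy-OR, P(strain alarm | causes) = 1 − (1−0.067)·∏(1−qᵢ) over the active causes.
Sum P(strain alarm|·) weighted by the priors over both values of overloaded truck:
  P(strain alarm | structural fatigue) = 0.613738*0.83 + 0.811118*0.17
        = 0.509403 + 0.137890 = 0.647293
Keeping only the overloaded truck-present terms gives 0.137890, so
  P(overloaded truck | strain alarm, structural fatigue) = 0.137890 / 0.647293 ≈ 0.213

Pr[overloaded truck | strain alarm, structural fatigue] ≈ 0.213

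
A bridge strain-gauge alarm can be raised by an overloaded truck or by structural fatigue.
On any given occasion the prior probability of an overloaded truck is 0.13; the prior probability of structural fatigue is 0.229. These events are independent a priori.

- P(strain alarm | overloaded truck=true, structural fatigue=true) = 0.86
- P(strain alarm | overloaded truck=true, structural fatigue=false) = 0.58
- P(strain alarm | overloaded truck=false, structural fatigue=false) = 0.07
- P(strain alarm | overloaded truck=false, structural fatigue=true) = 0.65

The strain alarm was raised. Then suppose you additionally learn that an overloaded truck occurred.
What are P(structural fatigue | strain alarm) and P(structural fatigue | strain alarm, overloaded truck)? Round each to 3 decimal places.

P(structural fatigue | strain alarm) ≈ 0.596; P(structural fatigue | strain alarm, overloaded truck) ≈ 0.306

For the numerator, keep only structural fatigue=true terms: 0.129500 + 0.025602 = 0.155102
Denominator P(strain alarm): 0.07×0.87×0.771 + 0.65×0.87×0.229 + 0.58×0.13×0.771 + 0.86×0.13×0.229 = 0.260189
P(structural fatigue | strain alarm) = 0.155102/0.260189 ≈ 0.596

Now condition on the additional information:
Enumerate both values of structural fatigue and weight by the priors:
  P(strain alarm | overloaded truck) = 0.58·0.771 + 0.86·0.229
        = 0.447180 + 0.196940 = 0.644120
The terms with structural fatigue present sum to 0.196940, so
  P(structural fatigue | strain alarm, overloaded truck) = 0.196940 / 0.644120 ≈ 0.306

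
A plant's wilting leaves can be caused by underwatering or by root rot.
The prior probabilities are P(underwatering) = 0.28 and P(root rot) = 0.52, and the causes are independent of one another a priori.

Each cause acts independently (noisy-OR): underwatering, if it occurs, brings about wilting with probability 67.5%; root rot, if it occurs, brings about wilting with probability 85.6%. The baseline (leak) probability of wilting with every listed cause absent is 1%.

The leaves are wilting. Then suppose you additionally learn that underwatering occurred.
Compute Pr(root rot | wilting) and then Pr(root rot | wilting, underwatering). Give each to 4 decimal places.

Pr(root rot | wilting) ≈ 0.8294; Pr(root rot | wilting, underwatering) ≈ 0.6037

Under noisy-OR, P(wilting | causes) = 1 − (1−0.01)·∏(1−qᵢ) over the active causes.
Numerator (weight on configurations with root rot): 0.321026 + 0.138854 = 0.459880
Normalizer over all consistent configurations: 0.01×0.72×0.48 + 0.85744×0.72×0.52 + 0.67825×0.28×0.48 + 0.953668×0.28×0.52 = 0.554493
Posterior = 0.459880 / 0.554493 ≈ 0.8294

Now also conditioning on underwatering=true:
P(wilting | underwatering) = 0.67825·0.48 + 0.953668·0.52 = 0.325560 + 0.495907 = 0.821467
Restricting to configurations with root rot present: 0.953668·0.52 = 0.495907.
Hence the posterior is 0.495907/0.821467 ≈ 0.6037.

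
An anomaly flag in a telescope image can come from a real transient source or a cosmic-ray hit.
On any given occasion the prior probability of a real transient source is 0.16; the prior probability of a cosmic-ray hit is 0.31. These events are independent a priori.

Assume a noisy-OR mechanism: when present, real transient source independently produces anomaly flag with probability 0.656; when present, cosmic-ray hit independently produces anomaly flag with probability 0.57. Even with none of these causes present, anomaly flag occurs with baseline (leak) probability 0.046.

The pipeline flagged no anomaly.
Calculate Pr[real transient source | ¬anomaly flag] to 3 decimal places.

Pr[real transient source | ¬anomaly flag] ≈ 0.061

Under noisy-OR, P(anomaly flag | causes) = 1 − (1−0.046)·∏(1−qᵢ) over the active causes.
Weight on real transient source=true, given the evidence: 0.036231 + 0.006999 = 0.043230
The normalizing constant is 0.954×0.84×0.69 + 0.41022×0.84×0.31 + 0.328176×0.16×0.69 + 0.141116×0.16×0.31 = 0.702989
Posterior = 0.043230 / 0.702989 ≈ 0.061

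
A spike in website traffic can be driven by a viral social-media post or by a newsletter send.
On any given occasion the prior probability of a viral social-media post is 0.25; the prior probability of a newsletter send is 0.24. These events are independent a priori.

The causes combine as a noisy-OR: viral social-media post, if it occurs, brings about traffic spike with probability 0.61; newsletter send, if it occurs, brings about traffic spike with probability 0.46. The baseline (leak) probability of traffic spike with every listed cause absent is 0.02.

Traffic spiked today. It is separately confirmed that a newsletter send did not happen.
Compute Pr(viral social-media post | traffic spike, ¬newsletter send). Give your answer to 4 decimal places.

Under noisy-OR, P(traffic spike | causes) = 1 − (1−0.02)·∏(1−qᵢ) over the active causes.
Enumerate both values of viral social-media post and weight by the priors:
  P(traffic spike | ¬newsletter send) = 0.02·0.75 + 0.6178·0.25
        = 0.015000 + 0.154450 = 0.169450
The terms with viral social-media post present sum to 0.154450, so
  P(viral social-media post | traffic spike, ¬newsletter send) = 0.154450 / 0.169450 ≈ 0.9115

Pr(viral social-media post | traffic spike, ¬newsletter send) ≈ 0.9115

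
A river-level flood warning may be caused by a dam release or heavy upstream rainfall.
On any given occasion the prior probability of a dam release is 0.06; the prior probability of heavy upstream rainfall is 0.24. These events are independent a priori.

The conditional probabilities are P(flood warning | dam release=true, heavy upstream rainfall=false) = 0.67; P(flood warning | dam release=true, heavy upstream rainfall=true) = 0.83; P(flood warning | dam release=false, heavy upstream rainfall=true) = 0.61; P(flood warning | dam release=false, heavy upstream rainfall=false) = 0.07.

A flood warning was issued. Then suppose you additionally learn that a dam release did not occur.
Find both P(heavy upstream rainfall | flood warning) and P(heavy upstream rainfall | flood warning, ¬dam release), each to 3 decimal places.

Enumerate the 4 (dam release, heavy upstream rainfall) configurations and weight by the priors:
  P(flood warning) = 0.07×0.94×0.76 + 0.61×0.94×0.24 + 0.67×0.06×0.76 + 0.83×0.06×0.24
        = 0.050008 + 0.137616 + 0.030552 + 0.011952 = 0.230128
Keeping only the heavy upstream rainfall-present terms gives 0.149568, so
  P(heavy upstream rainfall | flood warning) = 0.149568 / 0.230128 ≈ 0.650

With the extra evidence:
By total probability over both values of heavy upstream rainfall:
  P(flood warning | ¬dam release) = 0.07×0.76 + 0.61×0.24
        = 0.053200 + 0.146400 = 0.199600
The terms with heavy upstream rainfall present sum to 0.146400, so
  P(heavy upstream rainfall | flood warning, ¬dam release) = 0.146400 / 0.199600 ≈ 0.733
With dam release excluded, heavy upstream rainfall must carry more of the explanatory weight for the flood warning.

P(heavy upstream rainfall | flood warning) ≈ 0.650; P(heavy upstream rainfall | flood warning, ¬dam release) ≈ 0.733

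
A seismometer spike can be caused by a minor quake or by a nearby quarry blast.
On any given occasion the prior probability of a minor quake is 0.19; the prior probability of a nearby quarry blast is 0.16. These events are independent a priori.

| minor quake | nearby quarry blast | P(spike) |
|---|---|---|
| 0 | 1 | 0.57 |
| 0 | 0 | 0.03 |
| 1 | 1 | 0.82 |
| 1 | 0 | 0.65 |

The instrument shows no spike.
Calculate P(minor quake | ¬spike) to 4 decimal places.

P(¬spike) = 0.97*0.81*0.84 + 0.43*0.81*0.16 + 0.35*0.19*0.84 + 0.18*0.19*0.16 = 0.659988 + 0.055728 + 0.055860 + 0.005472 = 0.777048
The minor quake-present share is 0.055860 + 0.005472 = 0.061332.
Hence the posterior is 0.061332/0.777048 ≈ 0.0789.

P(minor quake | ¬spike) ≈ 0.0789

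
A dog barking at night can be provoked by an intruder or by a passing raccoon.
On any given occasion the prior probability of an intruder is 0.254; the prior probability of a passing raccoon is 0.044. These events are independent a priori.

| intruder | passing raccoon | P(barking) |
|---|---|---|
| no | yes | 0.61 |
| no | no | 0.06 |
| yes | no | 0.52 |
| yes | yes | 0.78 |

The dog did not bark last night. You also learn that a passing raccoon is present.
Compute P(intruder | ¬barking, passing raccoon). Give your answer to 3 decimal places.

P(intruder | ¬barking, passing raccoon) ≈ 0.161

Numerator (weight on configurations with intruder): 0.22·0.254 = 0.055880
Normalizer over all consistent configurations: 0.39·0.746 + 0.22·0.254 = 0.346820
P(intruder | ¬barking, passing raccoon) = 0.055880/0.346820 ≈ 0.161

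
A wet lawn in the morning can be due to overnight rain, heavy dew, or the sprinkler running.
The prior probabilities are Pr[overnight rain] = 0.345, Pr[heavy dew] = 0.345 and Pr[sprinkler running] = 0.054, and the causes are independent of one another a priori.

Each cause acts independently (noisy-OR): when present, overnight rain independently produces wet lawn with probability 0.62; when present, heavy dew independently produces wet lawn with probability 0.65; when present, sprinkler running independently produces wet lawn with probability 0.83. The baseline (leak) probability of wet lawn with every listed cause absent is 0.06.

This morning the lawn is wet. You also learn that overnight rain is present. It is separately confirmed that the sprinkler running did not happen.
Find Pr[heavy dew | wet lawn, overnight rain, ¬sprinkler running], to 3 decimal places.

Under noisy-OR, P(wet lawn | causes) = 1 − (1−0.06)·∏(1−qᵢ) over the active causes.
Sum P(wet lawn|·) weighted by the priors over both values of heavy dew:
  P(wet lawn | overnight rain, ¬sprinkler running) = 0.6428*0.655 + 0.87498*0.345
        = 0.421034 + 0.301868 = 0.722902
Configurations with heavy dew contribute 0.301868, so
  P(heavy dew | wet lawn, overnight rain, ¬sprinkler running) = 0.301868 / 0.722902 ≈ 0.418

Pr[heavy dew | wet lawn, overnight rain, ¬sprinkler running] ≈ 0.418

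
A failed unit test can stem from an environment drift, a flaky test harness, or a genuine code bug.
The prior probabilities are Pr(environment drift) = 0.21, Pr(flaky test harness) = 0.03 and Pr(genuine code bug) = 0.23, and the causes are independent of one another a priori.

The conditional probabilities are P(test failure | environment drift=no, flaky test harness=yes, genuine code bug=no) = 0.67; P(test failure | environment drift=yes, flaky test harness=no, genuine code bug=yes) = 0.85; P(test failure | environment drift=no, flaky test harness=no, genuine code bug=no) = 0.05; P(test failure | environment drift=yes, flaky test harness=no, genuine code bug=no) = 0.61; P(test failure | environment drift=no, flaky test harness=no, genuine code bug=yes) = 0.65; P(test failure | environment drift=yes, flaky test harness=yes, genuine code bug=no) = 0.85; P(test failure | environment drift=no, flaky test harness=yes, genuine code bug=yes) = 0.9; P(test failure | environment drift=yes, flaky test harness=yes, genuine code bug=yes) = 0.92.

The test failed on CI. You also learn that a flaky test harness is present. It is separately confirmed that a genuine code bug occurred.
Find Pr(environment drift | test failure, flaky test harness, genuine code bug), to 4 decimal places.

P(test failure | flaky test harness, genuine code bug) = 0.9×0.79 + 0.92×0.21 = 0.711000 + 0.193200 = 0.904200
Of this, 0.193200 comes from 0.92×0.21 (the environment drift=true cases).
P(environment drift | test failure, flaky test harness, genuine code bug) = 0.193200 / 0.904200 ≈ 0.2137

Pr(environment drift | test failure, flaky test harness, genuine code bug) ≈ 0.2137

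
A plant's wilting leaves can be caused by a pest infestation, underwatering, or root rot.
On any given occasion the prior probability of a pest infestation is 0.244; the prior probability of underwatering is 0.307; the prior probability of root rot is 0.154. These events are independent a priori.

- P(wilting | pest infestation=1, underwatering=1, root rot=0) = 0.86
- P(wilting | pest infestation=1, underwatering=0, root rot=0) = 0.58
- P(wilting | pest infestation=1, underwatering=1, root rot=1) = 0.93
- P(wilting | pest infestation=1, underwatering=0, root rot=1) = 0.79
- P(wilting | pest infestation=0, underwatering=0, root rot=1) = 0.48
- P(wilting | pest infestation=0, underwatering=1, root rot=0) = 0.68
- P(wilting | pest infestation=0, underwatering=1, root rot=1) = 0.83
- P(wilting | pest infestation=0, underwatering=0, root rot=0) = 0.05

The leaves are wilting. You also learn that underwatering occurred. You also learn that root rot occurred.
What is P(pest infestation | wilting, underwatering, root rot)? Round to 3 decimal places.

P(wilting | underwatering, root rot) = 0.83×0.756 + 0.93×0.244 = 0.627480 + 0.226920 = 0.854400
Of this, 0.226920 comes from 0.93×0.244 (the pest infestation=true cases).
So P(pest infestation | wilting, underwatering, root rot) = 0.226920/0.854400 ≈ 0.266.

P(pest infestation | wilting, underwatering, root rot) ≈ 0.266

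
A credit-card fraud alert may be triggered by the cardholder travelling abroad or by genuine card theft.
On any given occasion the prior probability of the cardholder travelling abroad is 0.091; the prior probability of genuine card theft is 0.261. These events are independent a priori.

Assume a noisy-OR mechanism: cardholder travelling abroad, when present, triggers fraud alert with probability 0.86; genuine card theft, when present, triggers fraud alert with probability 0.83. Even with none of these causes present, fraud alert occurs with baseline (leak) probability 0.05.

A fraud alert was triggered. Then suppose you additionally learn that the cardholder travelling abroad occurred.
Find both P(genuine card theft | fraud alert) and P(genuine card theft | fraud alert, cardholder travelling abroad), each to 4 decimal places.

Under noisy-OR, P(fraud alert | causes) = 1 − (1−0.05)·∏(1−qᵢ) over the active causes.
P(fraud alert) = 0.05·0.909·0.739 + 0.8385·0.909·0.261 + 0.867·0.091·0.739 + 0.97739·0.091·0.261 = 0.033588 + 0.198933 + 0.058305 + 0.023214 = 0.314040
Of this, 0.222147 comes from 0.198933 + 0.023214 (the genuine card theft=true cases).
P(genuine card theft | fraud alert) = 0.222147 / 0.314040 ≈ 0.7074

Now also conditioning on cardholder travelling abroad=true:
P(fraud alert | cardholder travelling abroad) = 0.867×0.739 + 0.97739×0.261 = 0.640713 + 0.255099 = 0.895812
The genuine card theft-present share is 0.97739×0.261 = 0.255099.
Hence the posterior is 0.255099/0.895812 ≈ 0.2848.
The drop from 0.7074 to 0.2848 is the explaining-away (discounting) effect.

P(genuine card theft | fraud alert) ≈ 0.7074; P(genuine card theft | fraud alert, cardholder travelling abroad) ≈ 0.2848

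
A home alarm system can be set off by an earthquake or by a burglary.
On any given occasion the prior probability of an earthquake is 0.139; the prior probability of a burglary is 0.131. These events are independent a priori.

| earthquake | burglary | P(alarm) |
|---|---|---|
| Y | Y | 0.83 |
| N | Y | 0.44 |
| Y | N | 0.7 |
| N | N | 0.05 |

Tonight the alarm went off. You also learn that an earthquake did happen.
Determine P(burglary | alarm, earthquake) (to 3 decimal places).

Enumerate both values of burglary and weight by the priors:
  P(alarm | earthquake) = 0.7×0.869 + 0.83×0.131
        = 0.608300 + 0.108730 = 0.717030
The terms with burglary present sum to 0.108730, so
  P(burglary | alarm, earthquake) = 0.108730 / 0.717030 ≈ 0.152

P(burglary | alarm, earthquake) ≈ 0.152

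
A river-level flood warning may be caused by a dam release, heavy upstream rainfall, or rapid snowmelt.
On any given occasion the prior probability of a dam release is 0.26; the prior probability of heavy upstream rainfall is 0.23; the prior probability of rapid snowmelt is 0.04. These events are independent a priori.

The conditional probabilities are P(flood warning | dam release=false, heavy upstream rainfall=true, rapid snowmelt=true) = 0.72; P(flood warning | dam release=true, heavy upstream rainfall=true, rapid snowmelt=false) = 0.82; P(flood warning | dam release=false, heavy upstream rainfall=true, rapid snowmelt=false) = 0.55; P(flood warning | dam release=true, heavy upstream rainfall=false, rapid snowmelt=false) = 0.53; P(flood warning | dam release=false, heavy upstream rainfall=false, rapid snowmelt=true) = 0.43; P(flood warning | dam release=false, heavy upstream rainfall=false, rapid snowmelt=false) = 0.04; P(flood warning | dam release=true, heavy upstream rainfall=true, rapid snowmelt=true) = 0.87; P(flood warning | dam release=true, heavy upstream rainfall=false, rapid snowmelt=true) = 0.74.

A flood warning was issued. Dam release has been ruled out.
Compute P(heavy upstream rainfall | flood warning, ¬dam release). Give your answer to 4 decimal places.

P(heavy upstream rainfall | flood warning, ¬dam release) ≈ 0.7495

Sum P(flood warning|·) weighted by the priors over the 4 (heavy upstream rainfall, rapid snowmelt) configurations:
  P(flood warning | ¬dam release) = 0.04×0.77×0.96 + 0.43×0.77×0.04 + 0.55×0.23×0.96 + 0.72×0.23×0.04
        = 0.029568 + 0.013244 + 0.121440 + 0.006624 = 0.170876
Configurations with heavy upstream rainfall contribute 0.128064, so
  P(heavy upstream rainfall | flood warning, ¬dam release) = 0.128064 / 0.170876 ≈ 0.7495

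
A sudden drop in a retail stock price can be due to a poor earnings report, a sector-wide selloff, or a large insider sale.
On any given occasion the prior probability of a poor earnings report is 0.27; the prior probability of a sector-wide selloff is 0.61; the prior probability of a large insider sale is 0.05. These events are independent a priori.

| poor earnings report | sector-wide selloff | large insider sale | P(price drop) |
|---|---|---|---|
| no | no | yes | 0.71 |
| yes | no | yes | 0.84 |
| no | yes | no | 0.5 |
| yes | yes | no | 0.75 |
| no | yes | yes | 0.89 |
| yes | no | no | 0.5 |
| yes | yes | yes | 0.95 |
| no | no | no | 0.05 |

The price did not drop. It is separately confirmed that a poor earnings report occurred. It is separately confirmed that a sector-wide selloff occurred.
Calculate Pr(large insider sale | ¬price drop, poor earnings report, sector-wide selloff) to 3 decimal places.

P(¬price drop | poor earnings report, sector-wide selloff) = 0.25×0.95 + 0.05×0.05 = 0.237500 + 0.002500 = 0.240000
Of this, 0.002500 comes from 0.05×0.05 (the large insider sale=true cases).
P(large insider sale | ¬price drop, poor earnings report, sector-wide selloff) = 0.002500 / 0.240000 ≈ 0.010

Pr(large insider sale | ¬price drop, poor earnings report, sector-wide selloff) ≈ 0.010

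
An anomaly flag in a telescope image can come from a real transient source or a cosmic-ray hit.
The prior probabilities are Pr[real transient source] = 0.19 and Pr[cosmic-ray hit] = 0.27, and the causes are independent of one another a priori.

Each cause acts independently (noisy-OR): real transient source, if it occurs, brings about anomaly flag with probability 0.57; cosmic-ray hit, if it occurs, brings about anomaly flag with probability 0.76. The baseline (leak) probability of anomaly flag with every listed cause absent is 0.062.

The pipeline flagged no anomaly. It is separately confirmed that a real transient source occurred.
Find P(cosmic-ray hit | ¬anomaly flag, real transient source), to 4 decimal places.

Under noisy-OR, P(anomaly flag | causes) = 1 − (1−0.062)·∏(1−qᵢ) over the active causes.
Numerator (weight on configurations with cosmic-ray hit): 0.096802*0.27 = 0.026137
The normalizing constant is 0.40334*0.73 + 0.096802*0.27 = 0.320575
P(cosmic-ray hit | ¬anomaly flag, real transient source) = 0.026137/0.320575 ≈ 0.0815

P(cosmic-ray hit | ¬anomaly flag, real transient source) ≈ 0.0815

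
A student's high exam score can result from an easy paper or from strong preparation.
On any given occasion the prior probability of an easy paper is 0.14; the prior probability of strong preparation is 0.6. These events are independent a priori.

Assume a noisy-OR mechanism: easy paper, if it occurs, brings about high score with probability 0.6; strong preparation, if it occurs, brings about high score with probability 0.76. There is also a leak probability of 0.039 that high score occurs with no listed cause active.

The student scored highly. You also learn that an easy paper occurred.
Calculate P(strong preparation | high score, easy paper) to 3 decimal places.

Under noisy-OR, P(high score | causes) = 1 − (1−0.039)·∏(1−qᵢ) over the active causes.
Sum P(high score|·) weighted by the priors over both values of strong preparation:
  P(high score | easy paper) = 0.6156×0.4 + 0.907744×0.6
        = 0.246240 + 0.544646 = 0.790886
Keeping only the strong preparation-present terms gives 0.544646, so
  P(strong preparation | high score, easy paper) = 0.544646 / 0.790886 ≈ 0.689

P(strong preparation | high score, easy paper) ≈ 0.689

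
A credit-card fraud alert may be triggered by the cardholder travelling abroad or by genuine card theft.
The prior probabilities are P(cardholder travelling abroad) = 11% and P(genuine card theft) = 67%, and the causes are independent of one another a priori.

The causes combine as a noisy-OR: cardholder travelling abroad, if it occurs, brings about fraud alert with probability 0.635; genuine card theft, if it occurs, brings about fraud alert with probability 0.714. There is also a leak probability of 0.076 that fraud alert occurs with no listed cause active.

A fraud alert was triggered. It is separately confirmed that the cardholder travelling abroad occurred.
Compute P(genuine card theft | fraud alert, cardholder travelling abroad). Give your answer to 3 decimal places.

Under noisy-OR, P(fraud alert | causes) = 1 − (1−0.076)·∏(1−qᵢ) over the active causes.
P(fraud alert | cardholder travelling abroad) = 0.66274·0.33 + 0.903544·0.67 = 0.218704 + 0.605374 = 0.824078
Of this, 0.605374 comes from 0.903544·0.67 (the genuine card theft=true cases).
Hence the posterior is 0.605374/0.824078 ≈ 0.735.

P(genuine card theft | fraud alert, cardholder travelling abroad) ≈ 0.735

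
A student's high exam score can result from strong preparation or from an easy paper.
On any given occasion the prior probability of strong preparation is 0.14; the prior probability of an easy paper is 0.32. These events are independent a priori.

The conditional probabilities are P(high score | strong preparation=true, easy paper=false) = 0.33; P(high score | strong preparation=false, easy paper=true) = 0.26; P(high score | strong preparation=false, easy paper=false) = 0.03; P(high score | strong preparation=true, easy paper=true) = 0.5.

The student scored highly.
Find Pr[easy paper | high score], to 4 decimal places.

Pr[easy paper | high score] ≈ 0.6574

Sum P(high score|·) weighted by the priors over the 4 (strong preparation, easy paper) configurations:
  P(high score) = 0.03*0.86*0.68 + 0.26*0.86*0.32 + 0.33*0.14*0.68 + 0.5*0.14*0.32
        = 0.017544 + 0.071552 + 0.031416 + 0.022400 = 0.142912
Keeping only the easy paper-present terms gives 0.093952, so
  P(easy paper | high score) = 0.093952 / 0.142912 ≈ 0.6574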